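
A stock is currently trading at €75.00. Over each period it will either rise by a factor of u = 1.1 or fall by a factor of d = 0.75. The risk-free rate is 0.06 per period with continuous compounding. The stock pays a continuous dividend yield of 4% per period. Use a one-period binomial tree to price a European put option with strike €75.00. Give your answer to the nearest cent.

Per-period risk-free factor R = e^0.06 = 1.0618; dividend-adjusted growth = e^(0.06−0.04) = 1.0202.
Risk-neutral probability p = (1.0202 − 0.75)/(1.1 − 0.75) = 0.2702/0.3500 = 0.7720
Terminal stock prices: S_u = 82.5, S_d = 56.25
Terminal payoffs (K − S): max(-7.5, 0) = 0, max(18.75, 0) = 18.75
Node 0 (S = 75): V_0 = e^(−0.06)·[0.7720·0.0000 + 0.2280·18.7500] = 4.0260

€4.03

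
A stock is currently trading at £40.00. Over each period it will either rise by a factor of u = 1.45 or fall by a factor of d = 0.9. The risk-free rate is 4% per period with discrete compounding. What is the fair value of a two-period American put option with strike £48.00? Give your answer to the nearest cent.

£8.60

Risk-neutral probability p = (1 + 0.04 − 0.9)/(1.45 − 0.9) = 0.1400/0.5500 = 0.2545
Terminal stock prices: S_uu = 84.1, S_ud = 52.2, S_dd = 32.4
Terminal payoffs (K − S): max(-36.1, 0) = 0, max(-4.2, 0) = 0, max(15.6, 0) = 15.6
Node u (S = 58): continuation = 1/1.04·[0.2545·0.0000 + 0.7455·0.0000] = 0.0000; exercise value = 0.0000 ≤ continuation, so V_u = 0.0000
Node d (S = 36): continuation = 1/1.04·[0.2545·0.0000 + 0.7455·15.6000] = 11.1818; exercise value = 12.0000 > continuation, so V_d = 12.0000 (exercise)
Node 0 (S = 40): continuation = 1/1.04·[0.2545·0.0000 + 0.7455·12.0000] = 8.6014; exercise value = 8.0000 ≤ continuation, so V_0 = 8.6014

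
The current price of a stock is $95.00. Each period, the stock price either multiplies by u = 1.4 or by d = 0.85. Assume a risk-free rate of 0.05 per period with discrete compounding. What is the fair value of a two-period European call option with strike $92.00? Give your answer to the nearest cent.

$20.13

Risk-neutral probability p = (1 + 0.05 − 0.85)/(1.4 − 0.85) = 0.2000/0.5500 = 0.3636
Terminal stock prices: S_uu = 186.2, S_ud = 113, S_dd = 68.64
Terminal payoffs (S − K): max(94.2, 0) = 94.2, max(21.05, 0) = 21.05, max(-23.36, 0) = 0
Node u (S = 133): V_u = 1/1.05·[0.3636·94.2000 + 0.6364·21.0500] = 45.3810
Node d (S = 80.75): V_d = 1/1.05·[0.3636·21.0500 + 0.6364·0.0000] = 7.2900
Node 0 (S = 95): V_0 = 1/1.05·[0.3636·45.3810 + 0.6364·7.2900] = 20.1346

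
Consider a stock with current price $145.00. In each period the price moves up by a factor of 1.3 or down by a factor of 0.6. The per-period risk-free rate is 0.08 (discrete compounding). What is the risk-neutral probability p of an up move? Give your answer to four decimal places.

Risk-neutral probability p = (1 + 0.08 − 0.6)/(1.3 − 0.6) = 0.4800/0.7000 = 0.6857

p = 0.6857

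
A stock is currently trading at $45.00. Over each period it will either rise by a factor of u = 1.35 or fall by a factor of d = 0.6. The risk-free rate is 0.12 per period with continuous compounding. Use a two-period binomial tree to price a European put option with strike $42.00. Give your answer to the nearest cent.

$3.61

Risk-neutral probability p = (e^0.12 − 0.6)/(1.35 − 0.6) = 0.5275/0.7500 = 0.7033
Terminal stock prices: S_uu = 82.01, S_ud = 36.45, S_dd = 16.2
Terminal payoffs (K − S): max(-40.01, 0) = 0, max(5.55, 0) = 5.55, max(25.8, 0) = 25.8
Node u (S = 60.75): V_u = e^(−0.12)·[0.7033·0.0000 + 0.2967·5.5500] = 1.4603
Node d (S = 27): V_d = e^(−0.12)·[0.7033·5.5500 + 0.2967·25.8000] = 10.2507
Node 0 (S = 45): V_0 = e^(−0.12)·[0.7033·1.4603 + 0.2967·10.2507] = 3.6081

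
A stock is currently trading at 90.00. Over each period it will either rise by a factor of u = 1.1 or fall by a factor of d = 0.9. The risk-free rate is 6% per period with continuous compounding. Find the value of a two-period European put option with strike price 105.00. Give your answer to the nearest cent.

Risk-neutral probability p = (e^0.06 − 0.9)/(1.1 − 0.9) = 0.1618/0.2000 = 0.8092
Terminal stock prices: S_uu = 108.9, S_ud = 89.1, S_dd = 72.9
Terminal payoffs (K − S): max(-3.9, 0) = 0, max(15.9, 0) = 15.9, max(32.1, 0) = 32.1
Node u (S = 99): V_u = e^(−0.06)·[0.8092·0.0000 + 0.1908·15.9000] = 2.8573
Node d (S = 81): V_d = e^(−0.06)·[0.8092·15.9000 + 0.1908·32.1000] = 17.8853
Node 0 (S = 90): V_0 = e^(−0.06)·[0.8092·2.8573 + 0.1908·17.8853] = 5.3915

5.39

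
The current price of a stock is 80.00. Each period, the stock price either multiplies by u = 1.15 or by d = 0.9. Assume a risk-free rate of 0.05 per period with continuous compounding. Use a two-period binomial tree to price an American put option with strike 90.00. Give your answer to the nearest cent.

Risk-neutral probability p = (e^0.05 − 0.9)/(1.15 − 0.9) = 0.1513/0.2500 = 0.6051
Terminal stock prices: S_uu = 105.8, S_ud = 82.8, S_dd = 64.8
Terminal payoffs (K − S): max(-15.8, 0) = 0, max(7.2, 0) = 7.2, max(25.2, 0) = 25.2
Node u (S = 92): continuation = e^(−0.05)·[0.6051·0.0000 + 0.3949·7.2000] = 2.7047; exercise value = 0.0000 ≤ continuation, so V_u = 2.7047
Node d (S = 72): continuation = e^(−0.05)·[0.6051·7.2000 + 0.3949·25.2000] = 13.6106; exercise value = 18.0000 > continuation, so V_d = 18.0000 (exercise)
Node 0 (S = 80): continuation = e^(−0.05)·[0.6051·2.7047 + 0.3949·18.0000] = 8.3186; exercise value = 10.0000 > continuation, so V_0 = 10.0000 (exercise)

10.00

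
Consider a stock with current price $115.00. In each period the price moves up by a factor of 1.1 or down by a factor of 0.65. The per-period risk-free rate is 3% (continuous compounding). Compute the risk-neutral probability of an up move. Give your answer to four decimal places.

Risk-neutral probability p = (e^0.03 − 0.65)/(1.1 − 0.65) = 0.3805/0.4500 = 0.8455

p = 0.8455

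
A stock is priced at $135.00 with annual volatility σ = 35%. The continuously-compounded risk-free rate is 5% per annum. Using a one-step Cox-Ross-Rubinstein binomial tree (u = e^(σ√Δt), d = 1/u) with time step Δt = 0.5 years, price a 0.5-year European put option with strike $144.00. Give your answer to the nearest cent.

$19.23

CRR parameters: u = e^(σ√Δt) = e^(0.35·√0.5) = 1.2808, d = 1/u = 0.7808
Per-period rate: rΔt = 0.05·0.5 = 0.025, so R = e^0.025 = 1.0253
Risk-neutral probability p = (e^0.025 − 0.7808)/(1.2808 − 0.7808) = 0.2446/0.5000 = 0.4891
Terminal stock prices: S_u = 172.9, S_d = 105.4
Terminal payoffs (K − S): max(-28.91, 0) = 0, max(38.6, 0) = 38.6
Node 0 (S = 135): V_0 = e^(−0.025)·[0.4891·0.0000 + 0.5109·38.5974] = 19.2337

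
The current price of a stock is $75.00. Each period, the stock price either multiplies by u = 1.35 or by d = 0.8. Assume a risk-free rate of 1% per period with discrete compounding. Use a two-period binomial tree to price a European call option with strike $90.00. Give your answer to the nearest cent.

Risk-neutral probability p = (1 + 0.01 − 0.8)/(1.35 − 0.8) = 0.2100/0.5500 = 0.3818
Terminal stock prices: S_uu = 136.7, S_ud = 81, S_dd = 48
Terminal payoffs (S − K): max(46.69, 0) = 46.69, max(-9, 0) = 0, max(-42, 0) = 0
Node u (S = 101.2): V_u = 1/1.01·[0.3818·46.6875 + 0.6182·0.0000] = 17.6496
Node d (S = 60): V_d = 1/1.01·[0.3818·0.0000 + 0.6182·0.0000] = 0.0000
Node 0 (S = 75): V_0 = 1/1.01·[0.3818·17.6496 + 0.6182·0.0000] = 6.6722

$6.67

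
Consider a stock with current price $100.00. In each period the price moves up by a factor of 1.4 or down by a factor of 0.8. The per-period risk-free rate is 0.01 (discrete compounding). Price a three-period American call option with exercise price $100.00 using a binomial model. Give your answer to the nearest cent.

Risk-neutral probability p = (1 + 0.01 − 0.8)/(1.4 − 0.8) = 0.2100/0.6000 = 0.3500
Terminal stock prices: S_uuu = 274.4, S_uud = 156.8, S_udd = 89.6, S_ddd = 51.2
Terminal payoffs (S − K): max(174.4, 0) = 174.4, max(56.8, 0) = 56.8, max(-10.4, 0) = 0, max(-48.8, 0) = 0
Node uu (S = 196): continuation = 1/1.01·[0.3500·174.4000 + 0.6500·56.8000] = 96.9901; exercise value = 96.0000 ≤ continuation, so V_uu = 96.9901
Node ud (S = 112): continuation = 1/1.01·[0.3500·56.8000 + 0.6500·0.0000] = 19.6832; exercise value = 12.0000 ≤ continuation, so V_ud = 19.6832
Node dd (S = 64): continuation = 1/1.01·[0.3500·0.0000 + 0.6500·0.0000] = 0.0000; exercise value = 0.0000 ≤ continuation, so V_dd = 0.0000
Node u (S = 140): continuation = 1/1.01·[0.3500·96.9901 + 0.6500·19.6832] = 46.2778; exercise value = 40.0000 ≤ continuation, so V_u = 46.2778
Node d (S = 80): continuation = 1/1.01·[0.3500·19.6832 + 0.6500·0.0000] = 6.8209; exercise value = 0.0000 ≤ continuation, so V_d = 6.8209
Node 0 (S = 100): continuation = 1/1.01·[0.3500·46.2778 + 0.6500·6.8209] = 20.4266; exercise value = 0.0000 ≤ continuation, so V_0 = 20.4266

$20.43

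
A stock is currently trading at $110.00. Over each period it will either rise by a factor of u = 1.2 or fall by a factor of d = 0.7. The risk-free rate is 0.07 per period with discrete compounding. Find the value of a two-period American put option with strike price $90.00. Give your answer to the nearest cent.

Risk-neutral probability p = (1 + 0.07 − 0.7)/(1.2 − 0.7) = 0.3700/0.5000 = 0.7400
Terminal stock prices: S_uu = 158.4, S_ud = 92.4, S_dd = 53.9
Terminal payoffs (K − S): max(-68.4, 0) = 0, max(-2.4, 0) = 0, max(36.1, 0) = 36.1
Node u (S = 132): continuation = 1/1.07·[0.7400·0.0000 + 0.2600·0.0000] = 0.0000; exercise value = 0.0000 ≤ continuation, so V_u = 0.0000
Node d (S = 77): continuation = 1/1.07·[0.7400·0.0000 + 0.2600·36.1000] = 8.7720; exercise value = 13.0000 > continuation, so V_d = 13.0000 (exercise)
Node 0 (S = 110): continuation = 1/1.07·[0.7400·0.0000 + 0.2600·13.0000] = 3.1589; exercise value = 0.0000 ≤ continuation, so V_0 = 3.1589

$3.16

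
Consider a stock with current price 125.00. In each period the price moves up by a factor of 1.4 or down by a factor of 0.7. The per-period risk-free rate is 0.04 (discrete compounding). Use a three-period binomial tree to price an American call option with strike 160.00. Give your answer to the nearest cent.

22.36

Risk-neutral probability p = (1 + 0.04 − 0.7)/(1.4 − 0.7) = 0.3400/0.7000 = 0.4857
Terminal stock prices: S_uuu = 343, S_uud = 171.5, S_udd = 85.75, S_ddd = 42.87
Terminal payoffs (S − K): max(183, 0) = 183, max(11.5, 0) = 11.5, max(-74.25, 0) = 0, max(-117.1, 0) = 0
Node uu (S = 245): continuation = 1/1.04·[0.4857·183.0000 + 0.5143·11.5000] = 91.1538; exercise value = 85.0000 ≤ continuation, so V_uu = 91.1538
Node ud (S = 122.5): continuation = 1/1.04·[0.4857·11.5000 + 0.5143·0.0000] = 5.3709; exercise value = 0.0000 ≤ continuation, so V_ud = 5.3709
Node dd (S = 61.25): continuation = 1/1.04·[0.4857·0.0000 + 0.5143·0.0000] = 0.0000; exercise value = 0.0000 ≤ continuation, so V_dd = 0.0000
Node u (S = 175): continuation = 1/1.04·[0.4857·91.1538 + 0.5143·5.3709] = 45.2278; exercise value = 15.0000 ≤ continuation, so V_u = 45.2278
Node d (S = 87.5): continuation = 1/1.04·[0.4857·5.3709 + 0.5143·0.0000] = 2.5084; exercise value = 0.0000 ≤ continuation, so V_d = 2.5084
Node 0 (S = 125): continuation = 1/1.04·[0.4857·45.2278 + 0.5143·2.5084] = 22.3633; exercise value = 0.0000 ≤ continuation, so V_0 = 22.3633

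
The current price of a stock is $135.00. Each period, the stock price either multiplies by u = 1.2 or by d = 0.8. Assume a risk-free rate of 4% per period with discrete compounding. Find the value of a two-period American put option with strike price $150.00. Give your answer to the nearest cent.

Risk-neutral probability p = (1 + 0.04 − 0.8)/(1.2 − 0.8) = 0.2400/0.4000 = 0.6000
Terminal stock prices: S_uu = 194.4, S_ud = 129.6, S_dd = 86.4
Terminal payoffs (K − S): max(-44.4, 0) = 0, max(20.4, 0) = 20.4, max(63.6, 0) = 63.6
Node u (S = 162): continuation = 1/1.04·[0.6000·0.0000 + 0.4000·20.4000] = 7.8462; exercise value = 0.0000 ≤ continuation, so V_u = 7.8462
Node d (S = 108): continuation = 1/1.04·[0.6000·20.4000 + 0.4000·63.6000] = 36.2308; exercise value = 42.0000 > continuation, so V_d = 42.0000 (exercise)
Node 0 (S = 135): continuation = 1/1.04·[0.6000·7.8462 + 0.4000·42.0000] = 20.6805; exercise value = 15.0000 ≤ continuation, so V_0 = 20.6805

$20.68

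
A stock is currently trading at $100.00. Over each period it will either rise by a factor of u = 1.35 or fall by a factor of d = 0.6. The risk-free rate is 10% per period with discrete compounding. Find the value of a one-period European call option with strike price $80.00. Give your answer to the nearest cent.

$33.33

Risk-neutral probability p = (1 + 0.1 − 0.6)/(1.35 − 0.6) = 0.5000/0.7500 = 0.6667
Terminal stock prices: S_u = 135, S_d = 60
Terminal payoffs (S − K): max(55, 0) = 55, max(-20, 0) = 0
Node 0 (S = 100): V_0 = 1/1.1·[0.6667·55.0000 + 0.3333·0.0000] = 33.3333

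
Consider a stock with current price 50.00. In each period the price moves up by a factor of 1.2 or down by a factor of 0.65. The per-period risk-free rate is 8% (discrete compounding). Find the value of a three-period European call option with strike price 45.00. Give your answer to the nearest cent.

Risk-neutral probability p = (1 + 0.08 − 0.65)/(1.2 − 0.65) = 0.4300/0.5500 = 0.7818
Terminal stock prices: S_uuu = 86.4, S_uud = 46.8, S_udd = 25.35, S_ddd = 13.73
Terminal payoffs (S − K): max(41.4, 0) = 41.4, max(1.8, 0) = 1.8, max(-19.65, 0) = 0, max(-31.27, 0) = 0
Node uu (S = 72): V_uu = 1/1.08·[0.7818·41.4000 + 0.2182·1.8000] = 30.3333
Node ud (S = 39): V_ud = 1/1.08·[0.7818·1.8000 + 0.2182·0.0000] = 1.3030
Node dd (S = 21.13): V_dd = 1/1.08·[0.7818·0.0000 + 0.2182·0.0000] = 0.0000
Node u (S = 60): V_u = 1/1.08·[0.7818·30.3333 + 0.2182·1.3030] = 22.2217
Node d (S = 32.5): V_d = 1/1.08·[0.7818·1.3030 + 0.2182·0.0000] = 0.9433
Node 0 (S = 50): V_0 = 1/1.08·[0.7818·22.2217 + 0.2182·0.9433] = 16.2770

16.28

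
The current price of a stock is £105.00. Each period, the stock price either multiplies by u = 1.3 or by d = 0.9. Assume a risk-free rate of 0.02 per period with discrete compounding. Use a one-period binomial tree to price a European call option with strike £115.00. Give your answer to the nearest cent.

£6.32

Risk-neutral probability p = (1 + 0.02 − 0.9)/(1.3 − 0.9) = 0.1200/0.4000 = 0.3000
Terminal stock prices: S_u = 136.5, S_d = 94.5
Terminal payoffs (S − K): max(21.5, 0) = 21.5, max(-20.5, 0) = 0
Node 0 (S = 105): V_0 = 1/1.02·[0.3000·21.5000 + 0.7000·0.0000] = 6.3235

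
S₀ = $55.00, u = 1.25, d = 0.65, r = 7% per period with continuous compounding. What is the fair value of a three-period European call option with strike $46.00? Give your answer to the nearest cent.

Risk-neutral probability p = (e^0.07 − 0.65)/(1.25 − 0.65) = 0.4225/0.6000 = 0.7042
Terminal stock prices: S_uuu = 107.4, S_uud = 55.86, S_udd = 29.05, S_ddd = 15.1
Terminal payoffs (S − K): max(61.42, 0) = 61.42, max(9.859, 0) = 9.859, max(-16.95, 0) = 0, max(-30.9, 0) = 0
Node uu (S = 85.94): V_uu = e^(−0.07)·[0.7042·61.4219 + 0.2958·9.8594] = 43.0474
Node ud (S = 44.69): V_ud = e^(−0.07)·[0.7042·9.8594 + 0.2958·0.0000] = 6.4734
Node dd (S = 23.24): V_dd = e^(−0.07)·[0.7042·0.0000 + 0.2958·0.0000] = 0.0000
Node u (S = 68.75): V_u = e^(−0.07)·[0.7042·43.0474 + 0.2958·6.4734] = 30.0493
Node d (S = 35.75): V_d = e^(−0.07)·[0.7042·6.4734 + 0.2958·0.0000] = 4.2503
Node 0 (S = 55): V_0 = e^(−0.07)·[0.7042·30.0493 + 0.2958·4.2503] = 20.9019

$20.90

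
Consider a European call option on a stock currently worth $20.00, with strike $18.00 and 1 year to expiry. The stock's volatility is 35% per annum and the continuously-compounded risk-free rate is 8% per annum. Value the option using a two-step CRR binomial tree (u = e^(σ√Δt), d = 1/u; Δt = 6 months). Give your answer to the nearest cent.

CRR parameters: u = e^(σ√Δt) = e^(0.35·√0.5) = 1.2808, d = 1/u = 0.7808
Per-period rate: rΔt = 0.08·0.5 = 0.04, so R = e^0.04 = 1.0408
Risk-neutral probability p = (e^0.04 − 0.7808)/(1.2808 − 0.7808) = 0.2601/0.5000 = 0.5201
Terminal stock prices: S_uu = 32.81, S_ud = 20, S_dd = 12.19
Terminal payoffs (S − K): max(14.81, 0) = 14.81, max(2, 0) = 2, max(-5.808, 0) = 0
Node u (S = 25.62): V_u = e^(−0.04)·[0.5201·14.8091 + 0.4799·2.0000] = 8.3219
Node d (S = 15.62): V_d = e^(−0.04)·[0.5201·2.0000 + 0.4799·0.0000] = 0.9993
Node 0 (S = 20): V_0 = e^(−0.04)·[0.5201·8.3219 + 0.4799·0.9993] = 4.6190

$4.62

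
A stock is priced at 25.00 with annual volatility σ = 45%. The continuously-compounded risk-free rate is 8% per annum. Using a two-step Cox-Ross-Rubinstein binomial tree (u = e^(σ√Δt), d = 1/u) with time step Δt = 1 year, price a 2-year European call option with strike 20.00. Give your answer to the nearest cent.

CRR parameters: u = e^(σ√Δt) = e^(0.45·√1) = 1.5683, d = 1/u = 0.6376
Per-period rate: rΔt = 0.08·1 = 0.08, so R = e^0.08 = 1.0833
Risk-neutral probability p = (e^0.08 − 0.6376)/(1.5683 − 0.6376) = 0.4457/0.9307 = 0.4789
Terminal stock prices: S_uu = 61.49, S_ud = 25, S_dd = 10.16
Terminal payoffs (S − K): max(41.49, 0) = 41.49, max(5, 0) = 5, max(-9.836, 0) = 0
Node u (S = 39.21): V_u = e^(−0.08)·[0.4789·41.4901 + 0.5211·5.0000] = 20.7455
Node d (S = 15.94): V_d = e^(−0.08)·[0.4789·5.0000 + 0.5211·0.0000] = 2.2102
Node 0 (S = 25): V_0 = e^(−0.08)·[0.4789·20.7455 + 0.5211·2.2102] = 10.2335

10.23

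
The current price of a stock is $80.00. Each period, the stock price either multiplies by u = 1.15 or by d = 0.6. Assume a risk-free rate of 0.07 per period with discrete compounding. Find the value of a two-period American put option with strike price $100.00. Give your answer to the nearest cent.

$20.00

Risk-neutral probability p = (1 + 0.07 − 0.6)/(1.15 − 0.6) = 0.4700/0.5500 = 0.8545
Terminal stock prices: S_uu = 105.8, S_ud = 55.2, S_dd = 28.8
Terminal payoffs (K − S): max(-5.8, 0) = 0, max(44.8, 0) = 44.8, max(71.2, 0) = 71.2
Node u (S = 92): continuation = 1/1.07·[0.8545·0.0000 + 0.1455·44.8000] = 6.0901; exercise value = 8.0000 > continuation, so V_u = 8.0000 (exercise)
Node d (S = 48): continuation = 1/1.07·[0.8545·44.8000 + 0.1455·71.2000] = 45.4579; exercise value = 52.0000 > continuation, so V_d = 52.0000 (exercise)
Node 0 (S = 80): continuation = 1/1.07·[0.8545·8.0000 + 0.1455·52.0000] = 13.4579; exercise value = 20.0000 > continuation, so V_0 = 20.0000 (exercise)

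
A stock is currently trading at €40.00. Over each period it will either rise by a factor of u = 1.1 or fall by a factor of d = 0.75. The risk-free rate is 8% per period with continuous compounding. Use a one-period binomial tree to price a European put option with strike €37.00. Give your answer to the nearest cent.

Risk-neutral probability p = (e^0.08 − 0.75)/(1.1 − 0.75) = 0.3333/0.3500 = 0.9522
Terminal stock prices: S_u = 44, S_d = 30
Terminal payoffs (K − S): max(-7, 0) = 0, max(7, 0) = 7
Node 0 (S = 40): V_0 = e^(−0.08)·[0.9522·0.0000 + 0.0478·7.0000] = 0.3086

€0.31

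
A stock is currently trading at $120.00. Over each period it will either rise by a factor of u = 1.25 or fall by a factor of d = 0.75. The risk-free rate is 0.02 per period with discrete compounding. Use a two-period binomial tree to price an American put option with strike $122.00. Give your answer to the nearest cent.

Risk-neutral probability p = (1 + 0.02 − 0.75)/(1.25 − 0.75) = 0.2700/0.5000 = 0.5400
Terminal stock prices: S_uu = 187.5, S_ud = 112.5, S_dd = 67.5
Terminal payoffs (K − S): max(-65.5, 0) = 0, max(9.5, 0) = 9.5, max(54.5, 0) = 54.5
Node u (S = 150): continuation = 1/1.02·[0.5400·0.0000 + 0.4600·9.5000] = 4.2843; exercise value = 0.0000 ≤ continuation, so V_u = 4.2843
Node d (S = 90): continuation = 1/1.02·[0.5400·9.5000 + 0.4600·54.5000] = 29.6078; exercise value = 32.0000 > continuation, so V_d = 32.0000 (exercise)
Node 0 (S = 120): continuation = 1/1.02·[0.5400·4.2843 + 0.4600·32.0000] = 16.6995; exercise value = 2.0000 ≤ continuation, so V_0 = 16.6995

$16.70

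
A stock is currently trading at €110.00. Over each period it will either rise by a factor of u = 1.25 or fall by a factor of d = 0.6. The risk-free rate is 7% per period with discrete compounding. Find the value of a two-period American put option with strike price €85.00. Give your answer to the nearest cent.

€5.35

Risk-neutral probability p = (1 + 0.07 − 0.6)/(1.25 − 0.6) = 0.4700/0.6500 = 0.7231
Terminal stock prices: S_uu = 171.9, S_ud = 82.5, S_dd = 39.6
Terminal payoffs (K − S): max(-86.88, 0) = 0, max(2.5, 0) = 2.5, max(45.4, 0) = 45.4
Node u (S = 137.5): continuation = 1/1.07·[0.7231·0.0000 + 0.2769·2.5000] = 0.6470; exercise value = 0.0000 ≤ continuation, so V_u = 0.6470
Node d (S = 66): continuation = 1/1.07·[0.7231·2.5000 + 0.2769·45.4000] = 13.4393; exercise value = 19.0000 > continuation, so V_d = 19.0000 (exercise)
Node 0 (S = 110): continuation = 1/1.07·[0.7231·0.6470 + 0.2769·19.0000] = 5.3546; exercise value = 0.0000 ≤ continuation, so V_0 = 5.3546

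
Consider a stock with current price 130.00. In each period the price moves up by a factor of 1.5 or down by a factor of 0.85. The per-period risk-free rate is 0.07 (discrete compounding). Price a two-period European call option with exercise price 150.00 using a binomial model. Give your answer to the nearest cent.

20.42

Risk-neutral probability p = (1 + 0.07 − 0.85)/(1.5 − 0.85) = 0.2200/0.6500 = 0.3385
Terminal stock prices: S_uu = 292.5, S_ud = 165.8, S_dd = 93.92
Terminal payoffs (S − K): max(142.5, 0) = 142.5, max(15.75, 0) = 15.75, max(-56.08, 0) = 0
Node u (S = 195): V_u = 1/1.07·[0.3385·142.5000 + 0.6615·15.7500] = 54.8131
Node d (S = 110.5): V_d = 1/1.07·[0.3385·15.7500 + 0.6615·0.0000] = 4.9820
Node 0 (S = 130): V_0 = 1/1.07·[0.3385·54.8131 + 0.6615·4.9820] = 20.4186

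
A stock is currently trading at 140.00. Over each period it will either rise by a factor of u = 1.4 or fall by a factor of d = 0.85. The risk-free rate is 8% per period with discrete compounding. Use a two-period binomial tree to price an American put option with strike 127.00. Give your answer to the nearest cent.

Risk-neutral probability p = (1 + 0.08 − 0.85)/(1.4 − 0.85) = 0.2300/0.5500 = 0.4182
Terminal stock prices: S_uu = 274.4, S_ud = 166.6, S_dd = 101.1
Terminal payoffs (K − S): max(-147.4, 0) = 0, max(-39.6, 0) = 0, max(25.85, 0) = 25.85
Node u (S = 196): continuation = 1/1.08·[0.4182·0.0000 + 0.5818·0.0000] = 0.0000; exercise value = 0.0000 ≤ continuation, so V_u = 0.0000
Node d (S = 119): continuation = 1/1.08·[0.4182·0.0000 + 0.5818·25.8500] = 13.9259; exercise value = 8.0000 ≤ continuation, so V_d = 13.9259
Node 0 (S = 140): continuation = 1/1.08·[0.4182·0.0000 + 0.5818·13.9259] = 7.5022; exercise value = 0.0000 ≤ continuation, so V_0 = 7.5022

7.50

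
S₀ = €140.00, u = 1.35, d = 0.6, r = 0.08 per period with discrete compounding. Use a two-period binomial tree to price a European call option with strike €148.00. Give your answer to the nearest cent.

Risk-neutral probability p = (1 + 0.08 − 0.6)/(1.35 − 0.6) = 0.4800/0.7500 = 0.6400
Terminal stock prices: S_uu = 255.2, S_ud = 113.4, S_dd = 50.4
Terminal payoffs (S − K): max(107.2, 0) = 107.2, max(-34.6, 0) = 0, max(-97.6, 0) = 0
Node u (S = 189): V_u = 1/1.08·[0.6400·107.1500 + 0.3600·0.0000] = 63.4963
Node d (S = 84): V_d = 1/1.08·[0.6400·0.0000 + 0.3600·0.0000] = 0.0000
Node 0 (S = 140): V_0 = 1/1.08·[0.6400·63.4963 + 0.3600·0.0000] = 37.6274

€37.63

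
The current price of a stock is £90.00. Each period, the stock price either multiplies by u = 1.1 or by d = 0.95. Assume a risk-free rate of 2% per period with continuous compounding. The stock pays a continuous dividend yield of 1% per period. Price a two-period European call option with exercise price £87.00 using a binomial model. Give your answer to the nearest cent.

Per-period risk-free factor R = e^0.02 = 1.0202; dividend-adjusted growth = e^(0.02−0.01) = 1.0101.
Risk-neutral probability p = (1.0101 − 0.95)/(1.1 − 0.95) = 0.0601/0.1500 = 0.4003
Terminal stock prices: S_uu = 108.9, S_ud = 94.05, S_dd = 81.22
Terminal payoffs (S − K): max(21.9, 0) = 21.9, max(7.05, 0) = 7.05, max(-5.775, 0) = 0
Node u (S = 99): V_u = e^(−0.02)·[0.4003·21.9000 + 0.5997·7.0500] = 12.7376
Node d (S = 85.5): V_d = e^(−0.02)·[0.4003·7.0500 + 0.5997·0.0000] = 2.7665
Node 0 (S = 90): V_0 = e^(−0.02)·[0.4003·12.7376 + 0.5997·2.7665] = 6.6245

£6.62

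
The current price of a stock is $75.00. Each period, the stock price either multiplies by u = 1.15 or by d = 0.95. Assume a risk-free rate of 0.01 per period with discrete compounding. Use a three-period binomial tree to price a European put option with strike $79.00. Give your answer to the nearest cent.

Risk-neutral probability p = (1 + 0.01 − 0.95)/(1.15 − 0.95) = 0.0600/0.2000 = 0.3000
Terminal stock prices: S_uuu = 114.1, S_uud = 94.23, S_udd = 77.84, S_ddd = 64.3
Terminal payoffs (K − S): max(-35.07, 0) = 0, max(-15.23, 0) = 0, max(1.159, 0) = 1.159, max(14.7, 0) = 14.7
Node uu (S = 99.19): V_uu = 1/1.01·[0.3000·0.0000 + 0.7000·0.0000] = 0.0000
Node ud (S = 81.94): V_ud = 1/1.01·[0.3000·0.0000 + 0.7000·1.1594] = 0.8035
Node dd (S = 67.69): V_dd = 1/1.01·[0.3000·1.1594 + 0.7000·14.6969] = 10.5303
Node u (S = 86.25): V_u = 1/1.01·[0.3000·0.0000 + 0.7000·0.8035] = 0.5569
Node d (S = 71.25): V_d = 1/1.01·[0.3000·0.8035 + 0.7000·10.5303] = 7.5369
Node 0 (S = 75): V_0 = 1/1.01·[0.3000·0.5569 + 0.7000·7.5369] = 5.3890

$5.39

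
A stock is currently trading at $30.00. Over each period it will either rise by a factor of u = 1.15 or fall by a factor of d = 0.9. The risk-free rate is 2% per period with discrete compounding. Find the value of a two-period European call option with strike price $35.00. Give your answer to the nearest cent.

$1.04

Risk-neutral probability p = (1 + 0.02 − 0.9)/(1.15 − 0.9) = 0.1200/0.2500 = 0.4800
Terminal stock prices: S_uu = 39.67, S_ud = 31.05, S_dd = 24.3
Terminal payoffs (S − K): max(4.675, 0) = 4.675, max(-3.95, 0) = 0, max(-10.7, 0) = 0
Node u (S = 34.5): V_u = 1/1.02·[0.4800·4.6750 + 0.5200·0.0000] = 2.2000
Node d (S = 27): V_d = 1/1.02·[0.4800·0.0000 + 0.5200·0.0000] = 0.0000
Node 0 (S = 30): V_0 = 1/1.02·[0.4800·2.2000 + 0.5200·0.0000] = 1.0353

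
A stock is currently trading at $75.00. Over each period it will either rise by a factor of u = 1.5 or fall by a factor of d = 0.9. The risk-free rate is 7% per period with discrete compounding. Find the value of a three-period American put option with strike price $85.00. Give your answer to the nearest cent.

Risk-neutral probability p = (1 + 0.07 − 0.9)/(1.5 − 0.9) = 0.1700/0.6000 = 0.2833
Terminal stock prices: S_uuu = 253.1, S_uud = 151.9, S_udd = 91.12, S_ddd = 54.68
Terminal payoffs (K − S): max(-168.1, 0) = 0, max(-66.88, 0) = 0, max(-6.125, 0) = 0, max(30.32, 0) = 30.32
Node uu (S = 168.8): continuation = 1/1.07·[0.2833·0.0000 + 0.7167·0.0000] = 0.0000; exercise value = 0.0000 ≤ continuation, so V_uu = 0.0000
Node ud (S = 101.2): continuation = 1/1.07·[0.2833·0.0000 + 0.7167·0.0000] = 0.0000; exercise value = 0.0000 ≤ continuation, so V_ud = 0.0000
Node dd (S = 60.75): continuation = 1/1.07·[0.2833·0.0000 + 0.7167·30.3250] = 20.3111; exercise value = 24.2500 > continuation, so V_dd = 24.2500 (exercise)
Node u (S = 112.5): continuation = 1/1.07·[0.2833·0.0000 + 0.7167·0.0000] = 0.0000; exercise value = 0.0000 ≤ continuation, so V_u = 0.0000
Node d (S = 67.5): continuation = 1/1.07·[0.2833·0.0000 + 0.7167·24.2500] = 16.2422; exercise value = 17.5000 > continuation, so V_d = 17.5000 (exercise)
Node 0 (S = 75): continuation = 1/1.07·[0.2833·0.0000 + 0.7167·17.5000] = 11.7212; exercise value = 10.0000 ≤ continuation, so V_0 = 11.7212

$11.72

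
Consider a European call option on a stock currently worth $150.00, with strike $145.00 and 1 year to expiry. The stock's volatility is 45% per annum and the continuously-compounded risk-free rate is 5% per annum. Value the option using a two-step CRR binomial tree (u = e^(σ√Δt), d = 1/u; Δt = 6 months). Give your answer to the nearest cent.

$30.26

CRR parameters: u = e^(σ√Δt) = e^(0.45·√0.5) = 1.3746, d = 1/u = 0.7275
Per-period rate: rΔt = 0.05·0.5 = 0.025, so R = e^0.025 = 1.0253
Risk-neutral probability p = (e^0.025 − 0.7275)/(1.3746 − 0.7275) = 0.2979/0.6472 = 0.4602
Terminal stock prices: S_uu = 283.4, S_ud = 150, S_dd = 79.38
Terminal payoffs (S − K): max(138.4, 0) = 138.4, max(5, 0) = 5, max(-65.62, 0) = 0
Node u (S = 206.2): V_u = e^(−0.025)·[0.4602·138.4488 + 0.5398·5.0000] = 64.7773
Node d (S = 109.1): V_d = e^(−0.025)·[0.4602·5.0000 + 0.5398·0.0000] = 2.2443
Node 0 (S = 150): V_0 = e^(−0.025)·[0.4602·64.7773 + 0.5398·2.2443] = 30.2579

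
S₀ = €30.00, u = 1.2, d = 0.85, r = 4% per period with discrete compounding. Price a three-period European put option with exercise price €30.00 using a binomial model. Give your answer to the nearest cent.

€2.19

Risk-neutral probability p = (1 + 0.04 − 0.85)/(1.2 − 0.85) = 0.1900/0.3500 = 0.5429
Terminal stock prices: S_uuu = 51.84, S_uud = 36.72, S_udd = 26.01, S_ddd = 18.42
Terminal payoffs (K − S): max(-21.84, 0) = 0, max(-6.72, 0) = 0, max(3.99, 0) = 3.99, max(11.58, 0) = 11.58
Node uu (S = 43.2): V_uu = 1/1.04·[0.5429·0.0000 + 0.4571·0.0000] = 0.0000
Node ud (S = 30.6): V_ud = 1/1.04·[0.5429·0.0000 + 0.4571·3.9900] = 1.7538
Node dd (S = 21.67): V_dd = 1/1.04·[0.5429·3.9900 + 0.4571·11.5763] = 7.1712
Node u (S = 36): V_u = 1/1.04·[0.5429·0.0000 + 0.4571·1.7538] = 0.7709
Node d (S = 25.5): V_d = 1/1.04·[0.5429·1.7538 + 0.4571·7.1712] = 4.0676
Node 0 (S = 30): V_0 = 1/1.04·[0.5429·0.7709 + 0.4571·4.0676] = 2.1904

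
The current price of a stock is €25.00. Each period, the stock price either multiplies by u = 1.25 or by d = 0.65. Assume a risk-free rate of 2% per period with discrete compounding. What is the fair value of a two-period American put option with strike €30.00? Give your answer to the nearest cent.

Risk-neutral probability p = (1 + 0.02 − 0.65)/(1.25 − 0.65) = 0.3700/0.6000 = 0.6167
Terminal stock prices: S_uu = 39.06, S_ud = 20.31, S_dd = 10.56
Terminal payoffs (K − S): max(-9.062, 0) = 0, max(9.688, 0) = 9.688, max(19.44, 0) = 19.44
Node u (S = 31.25): continuation = 1/1.02·[0.6167·0.0000 + 0.3833·9.6875] = 3.6407; exercise value = 0.0000 ≤ continuation, so V_u = 3.6407
Node d (S = 16.25): continuation = 1/1.02·[0.6167·9.6875 + 0.3833·19.4375] = 13.1618; exercise value = 13.7500 > continuation, so V_d = 13.7500 (exercise)
Node 0 (S = 25): continuation = 1/1.02·[0.6167·3.6407 + 0.3833·13.7500] = 7.3686; exercise value = 5.0000 ≤ continuation, so V_0 = 7.3686

€7.37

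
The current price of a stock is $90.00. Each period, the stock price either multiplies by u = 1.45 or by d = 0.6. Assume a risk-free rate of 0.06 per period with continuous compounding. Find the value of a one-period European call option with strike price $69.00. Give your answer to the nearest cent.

Risk-neutral probability p = (e^0.06 − 0.6)/(1.45 − 0.6) = 0.4618/0.8500 = 0.5433
Terminal stock prices: S_u = 130.5, S_d = 54
Terminal payoffs (S − K): max(61.5, 0) = 61.5, max(-15, 0) = 0
Node 0 (S = 90): V_0 = e^(−0.06)·[0.5433·61.5000 + 0.4567·0.0000] = 31.4693

$31.47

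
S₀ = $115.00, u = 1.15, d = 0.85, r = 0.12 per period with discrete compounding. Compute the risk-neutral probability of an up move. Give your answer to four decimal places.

p = 0.9000

Risk-neutral probability p = (1 + 0.12 − 0.85)/(1.15 − 0.85) = 0.2700/0.3000 = 0.9000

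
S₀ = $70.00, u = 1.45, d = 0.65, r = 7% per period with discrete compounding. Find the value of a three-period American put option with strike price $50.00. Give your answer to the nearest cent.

Risk-neutral probability p = (1 + 0.07 − 0.65)/(1.45 − 0.65) = 0.4200/0.8000 = 0.5250
Terminal stock prices: S_uuu = 213.4, S_uud = 95.66, S_udd = 42.88, S_ddd = 19.22
Terminal payoffs (K − S): max(-163.4, 0) = 0, max(-45.66, 0) = 0, max(7.116, 0) = 7.116, max(30.78, 0) = 30.78
Node uu (S = 147.2): continuation = 1/1.07·[0.5250·0.0000 + 0.4750·0.0000] = 0.0000; exercise value = 0.0000 ≤ continuation, so V_uu = 0.0000
Node ud (S = 65.98): continuation = 1/1.07·[0.5250·0.0000 + 0.4750·7.1162] = 3.1591; exercise value = 0.0000 ≤ continuation, so V_ud = 3.1591
Node dd (S = 29.58): continuation = 1/1.07·[0.5250·7.1162 + 0.4750·30.7763] = 17.1540; exercise value = 20.4250 > continuation, so V_dd = 20.4250 (exercise)
Node u (S = 101.5): continuation = 1/1.07·[0.5250·0.0000 + 0.4750·3.1591] = 1.4024; exercise value = 0.0000 ≤ continuation, so V_u = 1.4024
Node d (S = 45.5): continuation = 1/1.07·[0.5250·3.1591 + 0.4750·20.4250] = 10.6172; exercise value = 4.5000 ≤ continuation, so V_d = 10.6172
Node 0 (S = 70): continuation = 1/1.07·[0.5250·1.4024 + 0.4750·10.6172] = 5.4013; exercise value = 0.0000 ≤ continuation, so V_0 = 5.4013

$5.40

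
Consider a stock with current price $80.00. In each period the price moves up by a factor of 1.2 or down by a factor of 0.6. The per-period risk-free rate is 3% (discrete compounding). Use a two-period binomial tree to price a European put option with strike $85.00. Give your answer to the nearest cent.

$14.74

Risk-neutral probability p = (1 + 0.03 − 0.6)/(1.2 − 0.6) = 0.4300/0.6000 = 0.7167
Terminal stock prices: S_uu = 115.2, S_ud = 57.6, S_dd = 28.8
Terminal payoffs (K − S): max(-30.2, 0) = 0, max(27.4, 0) = 27.4, max(56.2, 0) = 56.2
Node u (S = 96): V_u = 1/1.03·[0.7167·0.0000 + 0.2833·27.4000] = 7.5372
Node d (S = 48): V_d = 1/1.03·[0.7167·27.4000 + 0.2833·56.2000] = 34.5243
Node 0 (S = 80): V_0 = 1/1.03·[0.7167·7.5372 + 0.2833·34.5243] = 14.7413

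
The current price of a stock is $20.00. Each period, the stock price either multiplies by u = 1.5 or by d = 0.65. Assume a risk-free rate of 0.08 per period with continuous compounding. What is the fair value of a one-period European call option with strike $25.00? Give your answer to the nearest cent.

Risk-neutral probability p = (e^0.08 − 0.65)/(1.5 − 0.65) = 0.4333/0.8500 = 0.5097
Terminal stock prices: S_u = 30, S_d = 13
Terminal payoffs (S − K): max(5, 0) = 5, max(-12, 0) = 0
Node 0 (S = 20): V_0 = e^(−0.08)·[0.5097·5.0000 + 0.4903·0.0000] = 2.3528

$2.35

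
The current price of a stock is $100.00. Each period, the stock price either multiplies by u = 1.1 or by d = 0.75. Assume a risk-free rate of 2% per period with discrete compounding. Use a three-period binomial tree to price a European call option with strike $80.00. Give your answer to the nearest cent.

$27.10

Risk-neutral probability p = (1 + 0.02 − 0.75)/(1.1 − 0.75) = 0.2700/0.3500 = 0.7714
Terminal stock prices: S_uuu = 133.1, S_uud = 90.75, S_udd = 61.88, S_ddd = 42.19
Terminal payoffs (S − K): max(53.1, 0) = 53.1, max(10.75, 0) = 10.75, max(-18.12, 0) = 0, max(-37.81, 0) = 0
Node uu (S = 121): V_uu = 1/1.02·[0.7714·53.1000 + 0.2286·10.7500] = 42.5686
Node ud (S = 82.5): V_ud = 1/1.02·[0.7714·10.7500 + 0.2286·0.0000] = 8.1303
Node dd (S = 56.25): V_dd = 1/1.02·[0.7714·0.0000 + 0.2286·0.0000] = 0.0000
Node u (S = 110): V_u = 1/1.02·[0.7714·42.5686 + 0.2286·8.1303] = 34.0167
Node d (S = 75): V_d = 1/1.02·[0.7714·8.1303 + 0.2286·0.0000] = 6.1489
Node 0 (S = 100): V_0 = 1/1.02·[0.7714·34.0167 + 0.2286·6.1489] = 27.1048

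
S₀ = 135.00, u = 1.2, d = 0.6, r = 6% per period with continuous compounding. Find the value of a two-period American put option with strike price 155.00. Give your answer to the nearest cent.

Risk-neutral probability p = (e^0.06 − 0.6)/(1.2 − 0.6) = 0.4618/0.6000 = 0.7697
Terminal stock prices: S_uu = 194.4, S_ud = 97.2, S_dd = 48.6
Terminal payoffs (K − S): max(-39.4, 0) = 0, max(57.8, 0) = 57.8, max(106.4, 0) = 106.4
Node u (S = 162): continuation = e^(−0.06)·[0.7697·0.0000 + 0.2303·57.8000] = 12.5346; exercise value = 0.0000 ≤ continuation, so V_u = 12.5346
Node d (S = 81): continuation = e^(−0.06)·[0.7697·57.8000 + 0.2303·106.4000] = 64.9735; exercise value = 74.0000 > continuation, so V_d = 74.0000 (exercise)
Node 0 (S = 135): continuation = e^(−0.06)·[0.7697·12.5346 + 0.2303·74.0000] = 25.1342; exercise value = 20.0000 ≤ continuation, so V_0 = 25.1342

25.13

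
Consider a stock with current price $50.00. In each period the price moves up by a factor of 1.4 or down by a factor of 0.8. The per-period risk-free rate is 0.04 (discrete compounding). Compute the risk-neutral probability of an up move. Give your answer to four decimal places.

p = 0.4000

Risk-neutral probability p = (1 + 0.04 − 0.8)/(1.4 − 0.8) = 0.2400/0.6000 = 0.4000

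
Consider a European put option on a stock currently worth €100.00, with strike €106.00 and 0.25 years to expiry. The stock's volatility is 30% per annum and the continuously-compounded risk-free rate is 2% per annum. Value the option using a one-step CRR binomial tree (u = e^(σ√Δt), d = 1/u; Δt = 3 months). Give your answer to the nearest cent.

€10.33

CRR parameters: u = e^(σ√Δt) = e^(0.3·√0.25) = 1.1618, d = 1/u = 0.8607
Per-period rate: rΔt = 0.02·0.25 = 0.005, so R = e^0.005 = 1.0050
Risk-neutral probability p = (e^0.005 − 0.8607)/(1.1618 − 0.8607) = 0.1443/0.3011 = 0.4792
Terminal stock prices: S_u = 116.2, S_d = 86.07
Terminal payoffs (K − S): max(-10.18, 0) = 0, max(19.93, 0) = 19.93
Node 0 (S = 100): V_0 = e^(−0.005)·[0.4792·0.0000 + 0.5208·19.9292] = 10.3270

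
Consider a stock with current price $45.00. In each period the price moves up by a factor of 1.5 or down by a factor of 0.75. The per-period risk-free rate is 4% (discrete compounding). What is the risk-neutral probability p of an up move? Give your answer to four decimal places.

p = 0.3867

Risk-neutral probability p = (1 + 0.04 − 0.75)/(1.5 − 0.75) = 0.2900/0.7500 = 0.3867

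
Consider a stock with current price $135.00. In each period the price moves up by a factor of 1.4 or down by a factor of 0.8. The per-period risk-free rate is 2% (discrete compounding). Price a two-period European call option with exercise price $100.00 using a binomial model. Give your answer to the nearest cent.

$44.13

Risk-neutral probability p = (1 + 0.02 − 0.8)/(1.4 − 0.8) = 0.2200/0.6000 = 0.3667
Terminal stock prices: S_uu = 264.6, S_ud = 151.2, S_dd = 86.4
Terminal payoffs (S − K): max(164.6, 0) = 164.6, max(51.2, 0) = 51.2, max(-13.6, 0) = 0
Node u (S = 189): V_u = 1/1.02·[0.3667·164.6000 + 0.6333·51.2000] = 90.9608
Node d (S = 108): V_d = 1/1.02·[0.3667·51.2000 + 0.6333·0.0000] = 18.4052
Node 0 (S = 135): V_0 = 1/1.02·[0.3667·90.9608 + 0.6333·18.4052] = 44.1264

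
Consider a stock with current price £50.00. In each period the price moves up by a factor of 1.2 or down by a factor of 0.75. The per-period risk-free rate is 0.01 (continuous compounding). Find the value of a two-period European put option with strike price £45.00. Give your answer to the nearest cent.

£2.95

Risk-neutral probability p = (e^0.01 − 0.75)/(1.2 − 0.75) = 0.2601/0.4500 = 0.5779
Terminal stock prices: S_uu = 72, S_ud = 45, S_dd = 28.12
Terminal payoffs (K − S): max(-27, 0) = 0, max(0, 0) = 0, max(16.88, 0) = 16.88
Node u (S = 60): V_u = e^(−0.01)·[0.5779·0.0000 + 0.4221·0.0000] = 0.0000
Node d (S = 37.5): V_d = e^(−0.01)·[0.5779·0.0000 + 0.4221·16.8750] = 7.0522
Node 0 (S = 50): V_0 = e^(−0.01)·[0.5779·0.0000 + 0.4221·7.0522] = 2.9472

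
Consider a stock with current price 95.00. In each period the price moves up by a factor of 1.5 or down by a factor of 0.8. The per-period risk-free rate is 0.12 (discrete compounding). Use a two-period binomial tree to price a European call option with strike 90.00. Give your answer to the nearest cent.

Risk-neutral probability p = (1 + 0.12 − 0.8)/(1.5 − 0.8) = 0.3200/0.7000 = 0.4571
Terminal stock prices: S_uu = 213.8, S_ud = 114, S_dd = 60.8
Terminal payoffs (S − K): max(123.8, 0) = 123.8, max(24, 0) = 24, max(-29.2, 0) = 0
Node u (S = 142.5): V_u = 1/1.12·[0.4571·123.7500 + 0.5429·24.0000] = 62.1429
Node d (S = 76): V_d = 1/1.12·[0.4571·24.0000 + 0.5429·0.0000] = 9.7959
Node 0 (S = 95): V_0 = 1/1.12·[0.4571·62.1429 + 0.5429·9.7959] = 30.1125

30.11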